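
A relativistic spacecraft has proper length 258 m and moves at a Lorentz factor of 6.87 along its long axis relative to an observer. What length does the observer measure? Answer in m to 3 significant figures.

γ = 6.87 (given)
Length contraction: L = L₀/γ = 258/6.87 = 37.6 m

L ≈ 37.6 m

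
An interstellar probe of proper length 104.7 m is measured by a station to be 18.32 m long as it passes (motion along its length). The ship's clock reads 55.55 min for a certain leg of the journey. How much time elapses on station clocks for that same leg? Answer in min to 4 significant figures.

Δt ≈ 317.5 min

Length contraction ⇒ γ = L₀/L = 104.7/18.32 = 5.71507
Time dilation: Δt = γτ₀ = 5.71507 × 55.55 min = 317.5 min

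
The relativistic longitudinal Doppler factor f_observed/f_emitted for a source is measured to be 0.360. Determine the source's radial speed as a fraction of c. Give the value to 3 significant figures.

β ≈ 0.771

f_obs/f_src = √((1−β)/(1+β)) = 0.360  ⇒  (1−β)/(1+β) = 0.12960
β = |1 − D²|/(1 + D²) = |1 − 0.12960|/(1 + 0.12960) = 0.771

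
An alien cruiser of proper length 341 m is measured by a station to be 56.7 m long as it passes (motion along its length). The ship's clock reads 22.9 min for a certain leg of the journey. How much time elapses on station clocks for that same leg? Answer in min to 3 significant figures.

Length contraction ⇒ γ = L₀/L = 341/56.7 = 6.0141
Time dilation: Δt = γτ₀ = 6.0141 × 22.9 min = 138 min

Δt ≈ 138 min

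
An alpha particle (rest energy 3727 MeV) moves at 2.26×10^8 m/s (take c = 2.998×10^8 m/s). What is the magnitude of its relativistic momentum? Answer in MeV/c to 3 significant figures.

p ≈ 4280 MeV/c

β = v/c = 2.26×10^8 / 2.998×10^8 = 0.75384
γ = 1/√(1 − 0.75384²) = 1.5219
p = γβm₀c = 1.5219 × 0.75384 × 3727 MeV/c = 4280 MeV/c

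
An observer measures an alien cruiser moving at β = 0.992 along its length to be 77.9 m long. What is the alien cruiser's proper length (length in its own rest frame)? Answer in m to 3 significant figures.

γ = 1/√(1 − 0.992²) = 7.9216
L₀ = γL = 7.9216 × 77.9 = 617 m

L₀ ≈ 617 m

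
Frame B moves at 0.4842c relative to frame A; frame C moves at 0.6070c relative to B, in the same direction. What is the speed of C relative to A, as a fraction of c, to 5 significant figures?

Compose boost 2: (0.6070 + 0.4842)/(1 + 0.6070×0.4842) = 1.0912/1.293909 = 0.84334

u ≈ 0.84334c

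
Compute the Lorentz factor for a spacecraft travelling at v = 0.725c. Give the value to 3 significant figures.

γ ≈ 1.45

γ = 1/√(1 − β²) = 1/√(1 − 0.725²) = 1/√(0.47437) = 1.45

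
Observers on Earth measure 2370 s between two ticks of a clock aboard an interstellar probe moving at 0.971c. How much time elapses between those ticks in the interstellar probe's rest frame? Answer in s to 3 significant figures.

τ₀ ≈ 567 s

γ = 1/√(1 − 0.971²) = 4.1827
Proper time: τ₀ = Δt/γ = 2370/4.1827 = 567 s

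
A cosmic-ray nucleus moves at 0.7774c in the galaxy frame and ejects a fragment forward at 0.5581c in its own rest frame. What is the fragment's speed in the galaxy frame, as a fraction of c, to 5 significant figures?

Compose boost 2: (0.5581 + 0.7774)/(1 + 0.5581×0.7774) = 1.3355/1.433867 = 0.93140

u ≈ 0.93140c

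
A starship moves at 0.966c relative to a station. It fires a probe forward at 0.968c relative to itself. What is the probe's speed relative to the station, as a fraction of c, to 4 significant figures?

u ≈ 0.9994c

Relativistic velocity addition: u = (u' + v)/(1 + u'v/c²)
= (0.968 + 0.966)/(1 + 0.968×0.966) = 1.934/1.93509 = 0.9994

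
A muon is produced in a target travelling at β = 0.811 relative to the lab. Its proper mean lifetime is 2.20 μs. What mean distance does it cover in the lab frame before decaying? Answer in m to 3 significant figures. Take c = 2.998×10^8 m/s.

d ≈ 914 m

γ = 1/√(1 − 0.811²) = 1.7093
Dilated lifetime: Δt = γτ₀ = 1.7093 × 2.20 μs = 3.7604 μs
d = vΔt = 0.811c × 3.7604 μs = 2.4314×10^8 m/s × 3.7604×10^-6 s = 914 m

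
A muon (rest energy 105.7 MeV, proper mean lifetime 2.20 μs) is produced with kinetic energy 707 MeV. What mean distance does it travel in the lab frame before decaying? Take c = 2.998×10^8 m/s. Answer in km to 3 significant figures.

d ≈ 5.03 km

γ = 1 + K/(m₀c²) = 1 + 707/105.7 = 7.6887
β = √(1 − 1/γ²) = 0.99151
Dilated lifetime: γτ₀ = 7.6887 × 2.20 μs = 16.915 μs
d = βc·γτ₀ = 0.99151 × (2.998×10^8 m/s) × 1.6915×10^-5 s = 5.03 km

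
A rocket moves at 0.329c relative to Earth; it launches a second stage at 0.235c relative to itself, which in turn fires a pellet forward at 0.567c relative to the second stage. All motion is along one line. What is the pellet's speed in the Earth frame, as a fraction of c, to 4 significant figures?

u ≈ 0.8409c

Compose boost 2: (0.235 + 0.329)/(1 + 0.235×0.329) = 0.5640/1.07732 = 0.523524
Compose boost 3: (0.567 + 0.523524)/(1 + 0.567×0.523524) = 1.09052/1.29684 = 0.8409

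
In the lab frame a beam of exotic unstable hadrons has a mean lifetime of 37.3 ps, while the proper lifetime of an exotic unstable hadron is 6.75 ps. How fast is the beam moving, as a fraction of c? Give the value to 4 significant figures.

γ = Δt/τ₀ = 37.3/6.75 = 5.52593
β = √(1 − 1/γ²) = √(1 − 1/5.52593²) = 0.9835

β ≈ 0.9835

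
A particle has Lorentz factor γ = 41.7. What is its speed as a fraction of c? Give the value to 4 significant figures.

β ≈ 0.9997

β = √(1 − 1/γ²) = √(1 − 1/41.7²) = √(0.999425) = 0.9997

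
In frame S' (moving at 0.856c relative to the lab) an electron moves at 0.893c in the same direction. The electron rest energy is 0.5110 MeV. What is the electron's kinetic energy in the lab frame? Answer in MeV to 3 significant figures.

u_lab = (0.893 + 0.856)/(1 + 0.893×0.856) = 0.991267
γ = 1/√(1 − 0.991267²) = 7.5834
K = (γ − 1)m₀c² = (7.5834 − 1) × 0.5110 = 6.5834 × 0.5110 = 3.36 MeV

K ≈ 3.36 MeV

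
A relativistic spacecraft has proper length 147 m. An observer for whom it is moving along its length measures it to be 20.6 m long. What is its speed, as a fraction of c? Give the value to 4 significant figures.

β ≈ 0.9901

γ = L₀/L = 147/20.6 = 7.13592
β = √(1 − 1/γ²) = 0.9901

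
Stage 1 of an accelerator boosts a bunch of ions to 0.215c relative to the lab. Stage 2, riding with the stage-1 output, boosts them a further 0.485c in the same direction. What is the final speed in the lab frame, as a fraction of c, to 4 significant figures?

Compose boost 2: (0.485 + 0.215)/(1 + 0.485×0.215) = 0.7000/1.10427 = 0.6339

u ≈ 0.6339c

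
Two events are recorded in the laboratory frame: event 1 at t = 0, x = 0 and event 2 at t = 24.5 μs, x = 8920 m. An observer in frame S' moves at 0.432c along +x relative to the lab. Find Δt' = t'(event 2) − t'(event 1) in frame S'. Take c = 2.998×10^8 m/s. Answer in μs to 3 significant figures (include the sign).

Δt' ≈ 12.9 μs

γ = 1/√(1 − 0.432²) = 1.1088
Δt' = γ(Δt − vΔx/c²) = 1.1088 × (24.5 μs − 0.432×8920 m / (2.998×10^8 m/s))
= 1.1088 × (11.647 μs) = 12.9 μs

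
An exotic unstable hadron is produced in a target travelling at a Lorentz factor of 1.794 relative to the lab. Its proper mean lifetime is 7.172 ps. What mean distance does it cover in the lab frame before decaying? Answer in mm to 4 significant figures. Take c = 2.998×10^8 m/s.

d ≈ 3.203 mm

β = √(1 − 1/γ²) = √(1 − 1/1.794²) = 0.830235
Dilated lifetime: Δt = γτ₀ = 1.794 × 7.172 ps = 12.8666 ps
d = vΔt = 0.830235c × 12.8666 ps = 2.48904×10^8 m/s × 1.28666×10^-11 s = 3.203 mm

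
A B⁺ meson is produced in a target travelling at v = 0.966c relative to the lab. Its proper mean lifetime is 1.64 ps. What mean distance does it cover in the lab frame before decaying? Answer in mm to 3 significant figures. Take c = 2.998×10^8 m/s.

d ≈ 1.84 mm

γ = 1/√(1 − 0.966²) = 3.8678
Dilated lifetime: Δt = γτ₀ = 3.8678 × 1.64 ps = 6.3433 ps
d = vΔt = 0.966c × 6.3433 ps = 2.8961×10^8 m/s × 6.3433×10^-12 s = 1.84 mm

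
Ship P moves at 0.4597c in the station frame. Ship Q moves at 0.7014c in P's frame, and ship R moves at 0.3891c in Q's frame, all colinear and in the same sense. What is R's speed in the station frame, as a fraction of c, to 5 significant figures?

Compose boost 2: (0.7014 + 0.4597)/(1 + 0.7014×0.4597) = 1.1611/1.322434 = 0.8780025
Compose boost 3: (0.3891 + 0.8780025)/(1 + 0.3891×0.8780025) = 1.267103/1.341631 = 0.94445

u ≈ 0.94445c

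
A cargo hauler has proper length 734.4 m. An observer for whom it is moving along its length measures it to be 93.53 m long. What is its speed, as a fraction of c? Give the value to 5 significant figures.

β ≈ 0.99186

γ = L₀/L = 734.4/93.53 = 7.852026
β = √(1 − 1/γ²) = 0.99186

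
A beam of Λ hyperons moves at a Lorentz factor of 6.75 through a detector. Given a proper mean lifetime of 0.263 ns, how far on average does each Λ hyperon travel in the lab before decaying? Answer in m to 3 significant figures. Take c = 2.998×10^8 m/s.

d ≈ 0.526 m

β = √(1 − 1/γ²) = √(1 − 1/6.75²) = 0.98897
Dilated lifetime: Δt = γτ₀ = 6.75 × 0.263 ns = 1.7752 ns
d = vΔt = 0.98897c × 1.7752 ns = 2.9649×10^8 m/s × 1.7753×10^-9 s = 0.526 m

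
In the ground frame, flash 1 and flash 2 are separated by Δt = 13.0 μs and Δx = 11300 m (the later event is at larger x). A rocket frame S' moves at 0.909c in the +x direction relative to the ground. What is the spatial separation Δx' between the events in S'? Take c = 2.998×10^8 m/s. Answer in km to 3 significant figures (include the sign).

Δx' ≈ 18.6 km

γ = 1/√(1 − 0.909²) = 2.3993
Δx' = γ(Δx − vΔt) = 2.3993 × (11300 m − 0.909×(2.998×10^8 m/s)×13.0×10^-6 s)
= 2.3993 × (7757.3 m) = 18.6 km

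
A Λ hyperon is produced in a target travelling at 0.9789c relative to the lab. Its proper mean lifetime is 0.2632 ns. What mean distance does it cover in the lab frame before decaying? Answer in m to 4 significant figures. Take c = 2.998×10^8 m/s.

d ≈ 0.3780 m

γ = 1/√(1 − 0.9789²) = 4.89381
Dilated lifetime: Δt = γτ₀ = 4.89381 × 0.2632 ns = 1.28805 ns
d = vΔt = 0.9789c × 1.28805 ns = 2.93474×10^8 m/s × 1.28805×10^-9 s = 0.3780 m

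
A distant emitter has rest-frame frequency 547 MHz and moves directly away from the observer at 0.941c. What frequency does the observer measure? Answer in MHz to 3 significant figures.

Relativistic Doppler: f_obs = f_src √((1−β)/(1+β))
= 547 × √(0.059000/1.9410) = 547 × 0.17435 = 95.4 MHz

f_obs ≈ 95.4 MHz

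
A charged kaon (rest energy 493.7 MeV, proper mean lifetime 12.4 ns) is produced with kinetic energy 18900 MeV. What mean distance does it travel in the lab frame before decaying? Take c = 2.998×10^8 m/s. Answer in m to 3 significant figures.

γ = 1 + K/(m₀c²) = 1 + 18900/493.7 = 39.282
β = √(1 − 1/γ²) = 0.99968
Dilated lifetime: γτ₀ = 39.282 × 12.4 ns = 487.10 ns
d = βc·γτ₀ = 0.99968 × (2.998×10^8 m/s) × 4.8710×10^-7 s = 146 m

d ≈ 146 m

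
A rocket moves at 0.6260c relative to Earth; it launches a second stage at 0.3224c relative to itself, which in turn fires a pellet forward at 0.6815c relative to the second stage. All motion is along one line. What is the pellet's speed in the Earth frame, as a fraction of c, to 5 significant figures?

u ≈ 0.95633c

Compose boost 2: (0.3224 + 0.6260)/(1 + 0.3224×0.6260) = 0.94840/1.201822 = 0.7891349
Compose boost 3: (0.6815 + 0.7891349)/(1 + 0.6815×0.7891349) = 1.470635/1.537795 = 0.95633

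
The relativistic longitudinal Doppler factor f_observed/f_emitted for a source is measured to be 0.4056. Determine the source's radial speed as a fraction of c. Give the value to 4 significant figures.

f_obs/f_src = √((1−β)/(1+β)) = 0.4056  ⇒  (1−β)/(1+β) = 0.164511
β = |1 − D²|/(1 + D²) = |1 − 0.164511|/(1 + 0.164511) = 0.7175

β ≈ 0.7175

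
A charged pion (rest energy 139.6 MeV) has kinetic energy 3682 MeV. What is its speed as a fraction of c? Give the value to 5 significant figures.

γ = 1 + K/(m₀c²) = 1 + 3682/139.6 = 27.37536
β = √(1 − 1/γ²) = 0.99933

β ≈ 0.99933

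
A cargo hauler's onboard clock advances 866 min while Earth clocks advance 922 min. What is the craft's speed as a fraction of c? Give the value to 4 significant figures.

γ = Δt/τ₀ = 922/866 = 1.06467
β = √(1 − 1/γ²) = √(1 − 1/1.06467²) = 0.3432

β ≈ 0.3432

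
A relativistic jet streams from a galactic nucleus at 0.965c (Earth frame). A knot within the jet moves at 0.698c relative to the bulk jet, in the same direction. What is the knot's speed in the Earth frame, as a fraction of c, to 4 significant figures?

u ≈ 0.9937c

Relativistic velocity addition: u = (u' + v)/(1 + u'v/c²)
= (0.698 + 0.965)/(1 + 0.698×0.965) = 1.663/1.67357 = 0.9937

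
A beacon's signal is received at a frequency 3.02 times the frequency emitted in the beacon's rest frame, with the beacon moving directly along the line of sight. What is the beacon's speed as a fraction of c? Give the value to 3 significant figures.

β ≈ 0.802

f_obs/f_src = √((1+β)/(1−β)) = 3.02  ⇒  (1+β)/(1−β) = 9.1204
β = |1 − D²|/(1 + D²) = |1 − 9.1204|/(1 + 9.1204) = 0.802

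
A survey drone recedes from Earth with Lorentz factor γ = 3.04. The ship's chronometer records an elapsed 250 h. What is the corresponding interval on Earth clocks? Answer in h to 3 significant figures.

γ = 3.04 (given)
Time dilation: Δt = γτ₀ = 3.04 × 250 h = 760 h

Δt ≈ 760 h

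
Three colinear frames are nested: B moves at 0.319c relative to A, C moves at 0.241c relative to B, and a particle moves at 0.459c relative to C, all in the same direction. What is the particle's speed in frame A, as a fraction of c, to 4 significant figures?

u ≈ 0.7904c

Compose boost 2: (0.241 + 0.319)/(1 + 0.241×0.319) = 0.5600/1.07688 = 0.520021
Compose boost 3: (0.459 + 0.520021)/(1 + 0.459×0.520021) = 0.979021/1.23869 = 0.7904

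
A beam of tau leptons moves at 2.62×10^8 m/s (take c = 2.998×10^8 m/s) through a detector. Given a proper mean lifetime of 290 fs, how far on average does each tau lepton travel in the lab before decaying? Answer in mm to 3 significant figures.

d ≈ 0.156 mm

β = v/c = 2.62×10^8 / 2.998×10^8 = 0.87392
γ = 1/√(1 − 0.87392²) = 2.0573
Dilated lifetime: Δt = γτ₀ = 2.0573 × 290 fs = 596.61 fs
d = vΔt = 0.87392c × 596.61 fs = 2.6200×10^8 m/s × 5.9661×10^-13 s = 0.156 mm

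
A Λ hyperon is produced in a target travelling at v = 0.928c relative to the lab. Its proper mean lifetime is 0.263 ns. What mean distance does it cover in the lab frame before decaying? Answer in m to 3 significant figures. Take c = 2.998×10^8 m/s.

d ≈ 0.196 m

γ = 1/√(1 − 0.928²) = 2.6840
Dilated lifetime: Δt = γτ₀ = 2.6840 × 0.263 ns = 0.70589 ns
d = vΔt = 0.928c × 0.70589 ns = 2.7821×10^8 m/s × 7.0589×10^-10 s = 0.196 m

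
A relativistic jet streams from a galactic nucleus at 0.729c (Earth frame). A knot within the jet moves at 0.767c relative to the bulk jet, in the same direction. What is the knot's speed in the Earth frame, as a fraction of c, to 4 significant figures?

u ≈ 0.9595c

Relativistic velocity addition: u = (u' + v)/(1 + u'v/c²)
= (0.767 + 0.729)/(1 + 0.767×0.729) = 1.496/1.55914 = 0.9595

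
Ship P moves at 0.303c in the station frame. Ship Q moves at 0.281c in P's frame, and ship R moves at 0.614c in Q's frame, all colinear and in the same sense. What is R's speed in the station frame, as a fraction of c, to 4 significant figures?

u ≈ 0.8660c

Compose boost 2: (0.281 + 0.303)/(1 + 0.281×0.303) = 0.5840/1.08514 = 0.538178
Compose boost 3: (0.614 + 0.538178)/(1 + 0.614×0.538178) = 1.15218/1.33044 = 0.8660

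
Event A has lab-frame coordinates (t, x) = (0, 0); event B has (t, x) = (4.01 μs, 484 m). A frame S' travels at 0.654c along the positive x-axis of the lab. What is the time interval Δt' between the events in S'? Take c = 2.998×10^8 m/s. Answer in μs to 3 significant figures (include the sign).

Δt' ≈ 3.91 μs

γ = 1/√(1 − 0.654²) = 1.3219
Δt' = γ(Δt − vΔx/c²) = 1.3219 × (4.01 μs − 0.654×484 m / (2.998×10^8 m/s))
= 1.3219 × (2.9542 μs) = 3.91 μs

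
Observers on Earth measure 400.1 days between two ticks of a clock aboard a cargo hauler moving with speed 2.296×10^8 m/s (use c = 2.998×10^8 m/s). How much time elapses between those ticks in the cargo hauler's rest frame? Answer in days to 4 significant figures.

β = v/c = 2.296×10^8 / 2.998×10^8 = 0.765844
γ = 1/√(1 − 0.765844²) = 1.55515
Proper time: τ₀ = Δt/γ = 400.1/1.55515 = 257.3 days

τ₀ ≈ 257.3 days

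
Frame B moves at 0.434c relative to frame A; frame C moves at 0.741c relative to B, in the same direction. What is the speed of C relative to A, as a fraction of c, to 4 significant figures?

u ≈ 0.8891c

Compose boost 2: (0.741 + 0.434)/(1 + 0.741×0.434) = 1.175/1.32159 = 0.8891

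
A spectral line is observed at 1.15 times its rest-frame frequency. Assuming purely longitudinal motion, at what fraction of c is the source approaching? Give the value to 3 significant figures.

f_obs/f_src = √((1+β)/(1−β)) = 1.15  ⇒  (1+β)/(1−β) = 1.3225
β = |1 − D²|/(1 + D²) = |1 − 1.3225|/(1 + 1.3225) = 0.139

β ≈ 0.139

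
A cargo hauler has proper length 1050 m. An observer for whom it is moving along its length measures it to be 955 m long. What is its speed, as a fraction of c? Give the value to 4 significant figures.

γ = L₀/L = 1050/955 = 1.09948
β = √(1 − 1/γ²) = 0.4157

β ≈ 0.4157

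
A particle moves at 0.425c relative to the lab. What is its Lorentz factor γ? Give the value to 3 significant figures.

γ = 1/√(1 − β²) = 1/√(1 − 0.425²) = 1/√(0.81937) = 1.10

γ ≈ 1.10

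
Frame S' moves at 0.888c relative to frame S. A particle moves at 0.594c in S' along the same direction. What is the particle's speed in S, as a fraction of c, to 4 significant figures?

u ≈ 0.9702c

Relativistic velocity addition: u = (u' + v)/(1 + u'v/c²)
= (0.594 + 0.888)/(1 + 0.594×0.888) = 1.482/1.52747 = 0.9702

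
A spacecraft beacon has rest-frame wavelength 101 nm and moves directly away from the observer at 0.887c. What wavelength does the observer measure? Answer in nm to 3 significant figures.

Relativistic Doppler: λ_obs = λ_src √((1+β)/(1−β))
= 101 × √(1.8870/0.11300) = 101 × 4.0865 = 413 nm

λ_obs ≈ 413 nm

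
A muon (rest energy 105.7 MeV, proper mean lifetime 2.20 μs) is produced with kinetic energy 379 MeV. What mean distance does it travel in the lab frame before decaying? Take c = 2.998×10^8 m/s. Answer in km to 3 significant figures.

γ = 1 + K/(m₀c²) = 1 + 379/105.7 = 4.5856
β = √(1 − 1/γ²) = 0.97593
Dilated lifetime: γτ₀ = 4.5856 × 2.20 μs = 10.088 μs
d = βc·γτ₀ = 0.97593 × (2.998×10^8 m/s) × 1.0088×10^-5 s = 2.95 km

d ≈ 2.95 km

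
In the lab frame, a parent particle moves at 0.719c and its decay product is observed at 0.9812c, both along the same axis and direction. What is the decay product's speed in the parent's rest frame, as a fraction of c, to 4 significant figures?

u' ≈ 0.8903c

Inverse velocity addition: u' = (u − v)/(1 − uv/c²)
= (0.9812 − 0.719)/(1 − 0.9812×0.719) = 0.2622/0.294517 = 0.8903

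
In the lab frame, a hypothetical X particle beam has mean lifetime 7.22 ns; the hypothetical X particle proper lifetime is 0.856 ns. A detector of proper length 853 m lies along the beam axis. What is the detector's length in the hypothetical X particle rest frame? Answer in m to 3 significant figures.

Time dilation ⇒ γ = Δt/τ₀ = 7.22/0.856 = 8.4346
Length contraction: L = L₀/γ = 853/8.4346 = 101 m

L ≈ 101 m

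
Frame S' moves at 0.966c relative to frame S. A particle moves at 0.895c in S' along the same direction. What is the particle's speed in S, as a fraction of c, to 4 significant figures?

u ≈ 0.9981c

Relativistic velocity addition: u = (u' + v)/(1 + u'v/c²)
= (0.895 + 0.966)/(1 + 0.895×0.966) = 1.861/1.86457 = 0.9981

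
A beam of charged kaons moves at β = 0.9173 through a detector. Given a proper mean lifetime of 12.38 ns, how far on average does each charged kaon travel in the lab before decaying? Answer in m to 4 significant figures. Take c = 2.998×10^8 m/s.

d ≈ 8.550 m

γ = 1/√(1 − 0.9173²) = 2.51132
Dilated lifetime: Δt = γτ₀ = 2.51132 × 12.38 ns = 31.0902 ns
d = vΔt = 0.9173c × 31.0902 ns = 2.75007×10^8 m/s × 3.10902×10^-8 s = 8.550 m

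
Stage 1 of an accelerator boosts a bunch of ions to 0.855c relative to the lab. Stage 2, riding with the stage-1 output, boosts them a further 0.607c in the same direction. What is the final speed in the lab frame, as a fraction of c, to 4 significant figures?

Compose boost 2: (0.607 + 0.855)/(1 + 0.607×0.855) = 1.462/1.51899 = 0.9625

u ≈ 0.9625c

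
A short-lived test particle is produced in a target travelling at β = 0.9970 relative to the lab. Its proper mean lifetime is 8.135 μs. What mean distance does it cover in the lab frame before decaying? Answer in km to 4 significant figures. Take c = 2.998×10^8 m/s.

d ≈ 31.41 km

γ = 1/√(1 − 0.9970²) = 12.9196
Dilated lifetime: Δt = γτ₀ = 12.9196 × 8.135 μs = 105.101 μs
d = vΔt = 0.9970c × 105.101 μs = 2.98901×10^8 m/s × 0.000105101 s = 31.41 km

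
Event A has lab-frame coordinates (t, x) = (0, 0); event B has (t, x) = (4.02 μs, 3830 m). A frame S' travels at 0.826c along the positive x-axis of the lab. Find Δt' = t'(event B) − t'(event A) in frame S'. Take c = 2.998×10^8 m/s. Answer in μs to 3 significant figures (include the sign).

Δt' ≈ -11.6 μs

γ = 1/√(1 − 0.826²) = 1.7741
Δt' = γ(Δt − vΔx/c²) = 1.7741 × (4.02 μs − 0.826×3830 m / (2.998×10^8 m/s))
= 1.7741 × (-6.5323 μs) = -11.6 μs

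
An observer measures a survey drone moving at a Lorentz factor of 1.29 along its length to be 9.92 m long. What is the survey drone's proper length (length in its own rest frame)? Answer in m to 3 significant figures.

γ = 1.29 (given)
L₀ = γL = 1.29 × 9.92 = 12.8 m

L₀ ≈ 12.8 m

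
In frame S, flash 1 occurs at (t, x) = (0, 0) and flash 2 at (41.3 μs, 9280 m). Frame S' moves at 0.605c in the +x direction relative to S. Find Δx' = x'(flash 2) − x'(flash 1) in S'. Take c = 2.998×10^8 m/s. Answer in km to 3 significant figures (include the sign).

γ = 1/√(1 − 0.605²) = 1.2559
Δx' = γ(Δx − vΔt) = 1.2559 × (9280 m − 0.605×(2.998×10^8 m/s)×41.3×10^-6 s)
= 1.2559 × (1789.0 m) = 2.25 km

Δx' ≈ 2.25 km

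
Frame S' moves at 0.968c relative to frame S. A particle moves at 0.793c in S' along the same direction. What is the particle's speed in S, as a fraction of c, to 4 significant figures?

Relativistic velocity addition: u = (u' + v)/(1 + u'v/c²)
= (0.793 + 0.968)/(1 + 0.793×0.968) = 1.761/1.76762 = 0.9963

u ≈ 0.9963c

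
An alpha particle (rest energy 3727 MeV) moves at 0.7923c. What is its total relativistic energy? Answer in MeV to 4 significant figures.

γ = 1/√(1 − 0.7923²) = 1.63899
E = γm₀c² = 1.63899 × 3727 MeV = 6109 MeV

E ≈ 6109 MeV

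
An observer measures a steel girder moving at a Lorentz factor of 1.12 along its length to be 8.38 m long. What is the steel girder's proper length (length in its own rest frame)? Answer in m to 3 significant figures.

γ = 1.12 (given)
L₀ = γL = 1.12 × 8.38 = 9.39 m

L₀ ≈ 9.39 m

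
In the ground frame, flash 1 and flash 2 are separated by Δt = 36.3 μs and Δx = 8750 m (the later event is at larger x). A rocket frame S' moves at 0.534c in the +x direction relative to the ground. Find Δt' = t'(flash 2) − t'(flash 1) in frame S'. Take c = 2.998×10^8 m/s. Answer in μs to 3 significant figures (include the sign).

Δt' ≈ 24.5 μs

γ = 1/√(1 − 0.534²) = 1.1828
Δt' = γ(Δt − vΔx/c²) = 1.1828 × (36.3 μs − 0.534×8750 m / (2.998×10^8 m/s))
= 1.1828 × (20.715 μs) = 24.5 μs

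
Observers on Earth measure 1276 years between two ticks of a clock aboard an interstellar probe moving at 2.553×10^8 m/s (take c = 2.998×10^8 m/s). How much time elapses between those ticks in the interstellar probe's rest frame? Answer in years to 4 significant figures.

β = v/c = 2.553×10^8 / 2.998×10^8 = 0.851568
γ = 1/√(1 − 0.851568²) = 1.90751
Proper time: τ₀ = Δt/γ = 1276/1.90751 = 668.9 years

τ₀ ≈ 668.9 years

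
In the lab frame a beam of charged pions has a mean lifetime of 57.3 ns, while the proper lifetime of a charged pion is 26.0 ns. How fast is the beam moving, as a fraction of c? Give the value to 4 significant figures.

γ = Δt/τ₀ = 57.3/26.0 = 2.20385
β = √(1 − 1/γ²) = √(1 − 1/2.20385²) = 0.8911

β ≈ 0.8911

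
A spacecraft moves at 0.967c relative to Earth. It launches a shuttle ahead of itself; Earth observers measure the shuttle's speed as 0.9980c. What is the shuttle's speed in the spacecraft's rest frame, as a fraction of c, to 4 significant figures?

u' ≈ 0.8874c

Inverse velocity addition: u' = (u − v)/(1 − uv/c²)
= (0.9980 − 0.967)/(1 − 0.9980×0.967) = 0.03100/0.0349340 = 0.8874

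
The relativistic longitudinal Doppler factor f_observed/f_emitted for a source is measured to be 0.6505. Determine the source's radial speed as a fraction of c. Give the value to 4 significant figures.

f_obs/f_src = √((1−β)/(1+β)) = 0.6505  ⇒  (1−β)/(1+β) = 0.423150
β = |1 − D²|/(1 + D²) = |1 − 0.423150|/(1 + 0.423150) = 0.4053

β ≈ 0.4053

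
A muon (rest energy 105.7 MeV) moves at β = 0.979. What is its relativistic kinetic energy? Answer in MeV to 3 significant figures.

K ≈ 413 MeV

γ = 1/√(1 − 0.979²) = 4.9053
K = (γ − 1)m₀c² = (4.9053 − 1) × 105.7 MeV = 3.9053 × 105.7 MeV = 413 MeV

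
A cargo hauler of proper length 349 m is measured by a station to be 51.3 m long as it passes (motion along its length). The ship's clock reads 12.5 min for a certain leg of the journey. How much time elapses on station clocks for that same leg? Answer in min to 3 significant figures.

Δt ≈ 85.0 min

Length contraction ⇒ γ = L₀/L = 349/51.3 = 6.8031
Time dilation: Δt = γτ₀ = 6.8031 × 12.5 min = 85.0 min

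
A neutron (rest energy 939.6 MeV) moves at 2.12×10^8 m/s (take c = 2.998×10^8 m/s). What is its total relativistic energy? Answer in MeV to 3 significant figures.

β = v/c = 2.12×10^8 / 2.998×10^8 = 0.70714
γ = 1/√(1 − 0.70714²) = 1.4143
E = γm₀c² = 1.4143 × 939.6 MeV = 1330 MeV

E ≈ 1330 MeV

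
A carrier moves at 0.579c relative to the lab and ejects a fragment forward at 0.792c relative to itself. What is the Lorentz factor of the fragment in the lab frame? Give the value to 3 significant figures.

u_lab = (0.792 + 0.579)/(1 + 0.792×0.579) = 1.371/1.45857 = 0.939963
γ = 1/√(1 − 0.939963²) = 2.93

γ ≈ 2.93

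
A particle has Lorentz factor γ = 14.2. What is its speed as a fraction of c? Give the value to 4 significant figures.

β = √(1 − 1/γ²) = √(1 − 1/14.2²) = √(0.995041) = 0.9975

β ≈ 0.9975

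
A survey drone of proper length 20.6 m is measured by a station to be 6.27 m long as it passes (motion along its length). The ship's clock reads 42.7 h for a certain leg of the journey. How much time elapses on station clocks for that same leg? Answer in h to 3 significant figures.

Δt ≈ 140 h

Length contraction ⇒ γ = L₀/L = 20.6/6.27 = 3.2855
Time dilation: Δt = γτ₀ = 3.2855 × 42.7 h = 140 h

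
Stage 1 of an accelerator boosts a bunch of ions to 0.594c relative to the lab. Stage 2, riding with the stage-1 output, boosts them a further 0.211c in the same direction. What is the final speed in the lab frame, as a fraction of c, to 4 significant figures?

u ≈ 0.7153c

Compose boost 2: (0.211 + 0.594)/(1 + 0.211×0.594) = 0.8050/1.12533 = 0.7153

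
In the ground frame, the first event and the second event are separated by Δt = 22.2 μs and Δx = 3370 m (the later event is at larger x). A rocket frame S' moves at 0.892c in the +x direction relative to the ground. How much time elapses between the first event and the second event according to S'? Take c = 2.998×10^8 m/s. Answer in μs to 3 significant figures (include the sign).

Δt' ≈ 26.9 μs

γ = 1/√(1 − 0.892²) = 2.2122
Δt' = γ(Δt − vΔx/c²) = 2.2122 × (22.2 μs − 0.892×3370 m / (2.998×10^8 m/s))
= 2.2122 × (12.173 μs) = 26.9 μs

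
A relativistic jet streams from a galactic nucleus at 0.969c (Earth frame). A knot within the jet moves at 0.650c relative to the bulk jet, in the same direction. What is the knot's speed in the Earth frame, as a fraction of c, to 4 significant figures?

u ≈ 0.9933c

Relativistic velocity addition: u = (u' + v)/(1 + u'v/c²)
= (0.650 + 0.969)/(1 + 0.650×0.969) = 1.619/1.62985 = 0.9933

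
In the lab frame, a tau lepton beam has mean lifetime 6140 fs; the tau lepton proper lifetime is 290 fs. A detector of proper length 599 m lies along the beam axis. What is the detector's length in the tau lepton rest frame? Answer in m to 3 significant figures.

Time dilation ⇒ γ = Δt/τ₀ = 6140/290 = 21.172
Length contraction: L = L₀/γ = 599/21.172 = 28.3 m

L ≈ 28.3 m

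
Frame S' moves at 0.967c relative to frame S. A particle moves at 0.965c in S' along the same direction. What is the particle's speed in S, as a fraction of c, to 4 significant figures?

u ≈ 0.9994c

Relativistic velocity addition: u = (u' + v)/(1 + u'v/c²)
= (0.965 + 0.967)/(1 + 0.965×0.967) = 1.932/1.93315 = 0.9994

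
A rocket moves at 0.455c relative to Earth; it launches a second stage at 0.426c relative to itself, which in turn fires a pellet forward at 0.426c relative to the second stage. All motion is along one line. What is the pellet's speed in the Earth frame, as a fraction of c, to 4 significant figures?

u ≈ 0.8856c

Compose boost 2: (0.426 + 0.455)/(1 + 0.426×0.455) = 0.8810/1.19383 = 0.737961
Compose boost 3: (0.426 + 0.737961)/(1 + 0.426×0.737961) = 1.16396/1.31437 = 0.8856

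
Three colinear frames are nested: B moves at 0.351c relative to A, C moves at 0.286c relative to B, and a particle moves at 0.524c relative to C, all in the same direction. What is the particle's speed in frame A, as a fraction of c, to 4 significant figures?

Compose boost 2: (0.286 + 0.351)/(1 + 0.286×0.351) = 0.6370/1.10039 = 0.578888
Compose boost 3: (0.524 + 0.578888)/(1 + 0.524×0.578888) = 1.10289/1.30334 = 0.8462

u ≈ 0.8462c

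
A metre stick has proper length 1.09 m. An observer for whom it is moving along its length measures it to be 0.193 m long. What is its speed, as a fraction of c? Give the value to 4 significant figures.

β ≈ 0.9842

γ = L₀/L = 1.09/0.193 = 5.64767
β = √(1 − 1/γ²) = 0.9842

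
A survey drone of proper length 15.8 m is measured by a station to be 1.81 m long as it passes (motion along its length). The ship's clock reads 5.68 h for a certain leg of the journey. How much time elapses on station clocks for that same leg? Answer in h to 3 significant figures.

Δt ≈ 49.6 h

Length contraction ⇒ γ = L₀/L = 15.8/1.81 = 8.7293
Time dilation: Δt = γτ₀ = 8.7293 × 5.68 h = 49.6 h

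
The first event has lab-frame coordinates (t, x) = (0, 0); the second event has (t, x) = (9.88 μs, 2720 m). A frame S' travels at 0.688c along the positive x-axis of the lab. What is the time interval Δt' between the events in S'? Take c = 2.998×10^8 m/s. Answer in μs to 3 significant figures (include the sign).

Δt' ≈ 5.01 μs

γ = 1/√(1 − 0.688²) = 1.3780
Δt' = γ(Δt − vΔx/c²) = 1.3780 × (9.88 μs − 0.688×2720 m / (2.998×10^8 m/s))
= 1.3780 × (3.6380 μs) = 5.01 μs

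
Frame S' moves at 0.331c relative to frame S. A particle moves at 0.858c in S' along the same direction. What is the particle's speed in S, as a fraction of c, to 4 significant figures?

Relativistic velocity addition: u = (u' + v)/(1 + u'v/c²)
= (0.858 + 0.331)/(1 + 0.858×0.331) = 1.189/1.28400 = 0.9260

u ≈ 0.9260c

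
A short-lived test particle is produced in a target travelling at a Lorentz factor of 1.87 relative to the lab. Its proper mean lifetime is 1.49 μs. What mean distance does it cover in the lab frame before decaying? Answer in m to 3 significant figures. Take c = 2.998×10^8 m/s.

β = √(1 − 1/γ²) = √(1 − 1/1.87²) = 0.84500
Dilated lifetime: Δt = γτ₀ = 1.87 × 1.49 μs = 2.7863 μs
d = vΔt = 0.84500c × 2.7863 μs = 2.5333×10^8 m/s × 2.7863×10^-6 s = 706 m

d ≈ 706 m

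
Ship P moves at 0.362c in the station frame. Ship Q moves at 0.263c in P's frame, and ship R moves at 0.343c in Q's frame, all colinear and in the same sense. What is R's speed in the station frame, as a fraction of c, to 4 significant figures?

Compose boost 2: (0.263 + 0.362)/(1 + 0.263×0.362) = 0.6250/1.09521 = 0.570669
Compose boost 3: (0.343 + 0.570669)/(1 + 0.343×0.570669) = 0.913669/1.19574 = 0.7641

u ≈ 0.7641c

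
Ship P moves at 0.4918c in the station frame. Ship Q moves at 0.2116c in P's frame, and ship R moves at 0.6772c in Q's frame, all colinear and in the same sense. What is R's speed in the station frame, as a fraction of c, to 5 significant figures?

u ≈ 0.91816c

Compose boost 2: (0.2116 + 0.4918)/(1 + 0.2116×0.4918) = 0.70340/1.104065 = 0.6371002
Compose boost 3: (0.6772 + 0.6371002)/(1 + 0.6772×0.6371002) = 1.314300/1.431444 = 0.91816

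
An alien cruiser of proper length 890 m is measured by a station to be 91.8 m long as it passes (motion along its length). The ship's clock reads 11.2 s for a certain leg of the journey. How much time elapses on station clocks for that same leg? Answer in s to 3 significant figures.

Δt ≈ 109 s

Length contraction ⇒ γ = L₀/L = 890/91.8 = 9.6950
Time dilation: Δt = γτ₀ = 9.6950 × 11.2 s = 109 s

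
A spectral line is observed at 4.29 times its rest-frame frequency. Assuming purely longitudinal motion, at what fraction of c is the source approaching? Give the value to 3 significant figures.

f_obs/f_src = √((1+β)/(1−β)) = 4.29  ⇒  (1+β)/(1−β) = 18.404
β = |1 − D²|/(1 + D²) = |1 − 18.404|/(1 + 18.404) = 0.897

β ≈ 0.897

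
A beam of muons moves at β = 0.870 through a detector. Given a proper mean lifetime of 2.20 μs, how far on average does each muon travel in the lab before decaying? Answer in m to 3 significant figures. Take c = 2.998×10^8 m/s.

γ = 1/√(1 − 0.870²) = 2.0282
Dilated lifetime: Δt = γτ₀ = 2.0282 × 2.20 μs = 4.4620 μs
d = vΔt = 0.870c × 4.4620 μs = 2.6083×10^8 m/s × 4.4620×10^-6 s = 1160 m

d ≈ 1160 m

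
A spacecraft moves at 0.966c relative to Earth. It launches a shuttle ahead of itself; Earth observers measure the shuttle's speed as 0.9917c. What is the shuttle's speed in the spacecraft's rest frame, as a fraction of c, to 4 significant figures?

u' ≈ 0.6116c

Inverse velocity addition: u' = (u − v)/(1 − uv/c²)
= (0.9917 − 0.966)/(1 − 0.9917×0.966) = 0.02570/0.0420178 = 0.6116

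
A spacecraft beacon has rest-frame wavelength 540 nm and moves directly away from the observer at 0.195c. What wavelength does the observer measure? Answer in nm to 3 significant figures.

Relativistic Doppler: λ_obs = λ_src √((1+β)/(1−β))
= 540 × √(1.1950/0.80500) = 540 × 1.2184 = 658 nm

λ_obs ≈ 658 nm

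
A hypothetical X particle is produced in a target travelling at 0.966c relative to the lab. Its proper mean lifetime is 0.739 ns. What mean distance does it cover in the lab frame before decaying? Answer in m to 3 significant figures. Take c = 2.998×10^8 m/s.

γ = 1/√(1 − 0.966²) = 3.8678
Dilated lifetime: Δt = γτ₀ = 3.8678 × 0.739 ns = 2.8583 ns
d = vΔt = 0.966c × 2.8583 ns = 2.8961×10^8 m/s × 2.8583×10^-9 s = 0.828 m

d ≈ 0.828 m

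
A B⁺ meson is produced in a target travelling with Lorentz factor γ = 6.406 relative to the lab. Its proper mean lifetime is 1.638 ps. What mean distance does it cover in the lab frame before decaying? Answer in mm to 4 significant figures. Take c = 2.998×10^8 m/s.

d ≈ 3.107 mm

β = √(1 − 1/γ²) = √(1 − 1/6.406²) = 0.987741
Dilated lifetime: Δt = γτ₀ = 6.406 × 1.638 ps = 10.4930 ps
d = vΔt = 0.987741c × 10.4930 ps = 2.96125×10^8 m/s × 1.04930×10^-11 s = 3.107 mm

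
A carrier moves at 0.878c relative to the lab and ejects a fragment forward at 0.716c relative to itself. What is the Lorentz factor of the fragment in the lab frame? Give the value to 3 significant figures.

u_lab = (0.716 + 0.878)/(1 + 0.716×0.878) = 1.594/1.62865 = 0.978726
γ = 1/√(1 − 0.978726²) = 4.87

γ ≈ 4.87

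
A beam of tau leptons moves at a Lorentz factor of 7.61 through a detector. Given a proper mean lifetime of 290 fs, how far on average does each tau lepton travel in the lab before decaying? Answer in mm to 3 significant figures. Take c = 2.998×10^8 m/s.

β = √(1 − 1/γ²) = √(1 − 1/7.61²) = 0.99133
Dilated lifetime: Δt = γτ₀ = 7.61 × 290 fs = 2206.9 fs
d = vΔt = 0.99133c × 2206.9 fs = 2.9720×10^8 m/s × 2.2069×10^-12 s = 0.656 mm

d ≈ 0.656 mm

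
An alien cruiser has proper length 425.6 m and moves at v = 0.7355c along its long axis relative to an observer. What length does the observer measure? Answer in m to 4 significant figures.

γ = 1/√(1 − 0.7355²) = 1.47596
Length contraction: L = L₀/γ = 425.6/1.47596 = 288.4 m

L ≈ 288.4 m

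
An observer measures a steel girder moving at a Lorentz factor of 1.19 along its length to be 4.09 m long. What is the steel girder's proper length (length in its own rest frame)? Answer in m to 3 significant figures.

γ = 1.19 (given)
L₀ = γL = 1.19 × 4.09 = 4.87 m

L₀ ≈ 4.87 m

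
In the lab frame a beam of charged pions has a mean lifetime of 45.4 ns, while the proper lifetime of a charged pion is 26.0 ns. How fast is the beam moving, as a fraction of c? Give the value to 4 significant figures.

γ = Δt/τ₀ = 45.4/26.0 = 1.74615
β = √(1 − 1/γ²) = √(1 − 1/1.74615²) = 0.8198

β ≈ 0.8198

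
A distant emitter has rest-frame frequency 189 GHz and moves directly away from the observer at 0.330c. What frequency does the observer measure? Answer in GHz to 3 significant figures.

Relativistic Doppler: f_obs = f_src √((1−β)/(1+β))
= 189 × √(0.67000/1.3300) = 189 × 0.70976 = 134 GHz

f_obs ≈ 134 GHz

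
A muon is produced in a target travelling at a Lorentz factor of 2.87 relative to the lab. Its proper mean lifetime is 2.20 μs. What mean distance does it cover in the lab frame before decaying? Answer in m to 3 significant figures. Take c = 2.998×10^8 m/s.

β = √(1 − 1/γ²) = √(1 − 1/2.87²) = 0.93733
Dilated lifetime: Δt = γτ₀ = 2.87 × 2.20 μs = 6.3140 μs
d = vΔt = 0.93733c × 6.3140 μs = 2.8101×10^8 m/s × 6.3140×10^-6 s = 1770 m

d ≈ 1770 m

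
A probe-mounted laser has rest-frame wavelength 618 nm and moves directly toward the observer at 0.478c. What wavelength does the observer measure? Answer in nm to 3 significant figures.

Relativistic Doppler: λ_obs = λ_src √((1−β)/(1+β))
= 618 × √(0.52200/1.4780) = 618 × 0.59429 = 367 nm

λ_obs ≈ 367 nm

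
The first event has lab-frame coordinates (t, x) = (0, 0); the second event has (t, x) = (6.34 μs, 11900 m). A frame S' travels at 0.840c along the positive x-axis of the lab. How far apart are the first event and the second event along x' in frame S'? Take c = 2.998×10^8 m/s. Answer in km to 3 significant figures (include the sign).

Δx' ≈ 19.0 km

γ = 1/√(1 − 0.840²) = 1.8430
Δx' = γ(Δx − vΔt) = 1.8430 × (11900 m − 0.840×(2.998×10^8 m/s)×6.34×10^-6 s)
= 1.8430 × (10303 m) = 19.0 km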